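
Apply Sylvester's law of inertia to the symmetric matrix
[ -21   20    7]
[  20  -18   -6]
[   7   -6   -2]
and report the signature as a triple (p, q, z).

step 0: pivot -21 → sign −
step 1: pivot 22/21 → sign +
step 2: pivot -1/11 → sign −
signature = (1, 2, 0)

Answer: (1, 2, 0)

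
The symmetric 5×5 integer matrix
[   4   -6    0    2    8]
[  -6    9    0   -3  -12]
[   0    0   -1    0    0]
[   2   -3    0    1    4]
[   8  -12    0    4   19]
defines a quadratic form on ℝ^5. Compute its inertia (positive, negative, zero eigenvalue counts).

Answer: (2, 1, 2)

Derivation:
step 0: pivot 4 → sign +
step 1: pivot -1 → sign −
step 2: pivot 3 → sign +
step 3: row/col 3 already zero → sign 0
step 4: row/col 4 already zero → sign 0
signature = (2, 1, 2)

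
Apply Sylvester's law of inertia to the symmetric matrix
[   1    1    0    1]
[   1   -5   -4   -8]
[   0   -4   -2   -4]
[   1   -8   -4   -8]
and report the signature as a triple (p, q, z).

step 0: pivot 1 → sign +
step 1: pivot -6 → sign −
step 2: pivot 2/3 → sign +
step 3: pivot -3/2 → sign −
signature = (2, 2, 0)

Answer: (2, 2, 0)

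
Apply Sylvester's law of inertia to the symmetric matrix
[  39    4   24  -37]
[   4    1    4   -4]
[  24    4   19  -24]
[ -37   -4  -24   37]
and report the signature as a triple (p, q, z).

Answer: (3, 1, 0)

Derivation:
step 0: pivot 39 → sign +
step 1: pivot 23/39 → sign +
step 2: pivot 5/23 → sign +
step 3: pivot -2/5 → sign −
signature = (3, 1, 0)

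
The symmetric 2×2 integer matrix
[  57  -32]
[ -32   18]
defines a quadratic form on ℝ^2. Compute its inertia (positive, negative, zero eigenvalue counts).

step 0: pivot 57 → sign +
step 1: pivot 2/57 → sign +
signature = (2, 0, 0)

Answer: (2, 0, 0)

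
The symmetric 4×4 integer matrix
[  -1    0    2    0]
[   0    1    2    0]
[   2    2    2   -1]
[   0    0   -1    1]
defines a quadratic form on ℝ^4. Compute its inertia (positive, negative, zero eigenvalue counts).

step 0: pivot -1 → sign −
step 1: pivot 1 → sign +
step 2: pivot 2 → sign +
step 3: pivot 1/2 → sign +
signature = (3, 1, 0)

Answer: (3, 1, 0)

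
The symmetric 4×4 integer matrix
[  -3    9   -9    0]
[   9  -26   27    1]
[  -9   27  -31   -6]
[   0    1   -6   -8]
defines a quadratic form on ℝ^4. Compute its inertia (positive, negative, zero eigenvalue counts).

step 0: pivot -3 → sign −
step 1: pivot 1 → sign +
step 2: pivot -4 → sign −
step 3: row/col 3 already zero → sign 0
signature = (1, 2, 1)

Answer: (1, 2, 1)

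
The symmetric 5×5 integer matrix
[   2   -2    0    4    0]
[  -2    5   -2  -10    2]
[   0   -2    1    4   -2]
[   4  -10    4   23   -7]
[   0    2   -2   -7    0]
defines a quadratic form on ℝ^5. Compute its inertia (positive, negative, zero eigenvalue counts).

Answer: (3, 2, 0)

Derivation:
step 0: pivot 2 → sign +
step 1: pivot 3 → sign +
step 2: pivot -1/3 → sign −
step 3: pivot 3 → sign +
step 4: pivot -3 → sign −
signature = (3, 2, 0)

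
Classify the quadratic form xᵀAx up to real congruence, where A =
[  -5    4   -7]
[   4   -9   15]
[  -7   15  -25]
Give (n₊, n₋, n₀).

step 0: pivot -5 → sign −
step 1: pivot -29/5 → sign −
step 2: pivot 1/29 → sign +
signature = (1, 2, 0)

Answer: (1, 2, 0)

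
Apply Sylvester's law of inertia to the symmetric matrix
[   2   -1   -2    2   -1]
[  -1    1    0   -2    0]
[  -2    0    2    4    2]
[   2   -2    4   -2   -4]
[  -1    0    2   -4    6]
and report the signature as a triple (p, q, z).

step 0: pivot 2 → sign +
step 1: pivot 1/2 → sign +
step 2: pivot -2 → sign −
step 3: pivot 2 → sign +
step 4: pivot -3 → sign −
signature = (3, 2, 0)

Answer: (3, 2, 0)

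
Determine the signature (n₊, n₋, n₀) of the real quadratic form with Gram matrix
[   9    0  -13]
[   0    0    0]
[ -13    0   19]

step 0: pivot 9 → sign +
step 1: pivot 2/9 → sign +
step 2: row/col 2 already zero → sign 0
signature = (2, 0, 1)

Answer: (2, 0, 1)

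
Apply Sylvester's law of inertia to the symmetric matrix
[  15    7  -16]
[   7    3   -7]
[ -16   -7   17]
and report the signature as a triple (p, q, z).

Answer: (2, 1, 0)

Derivation:
step 0: pivot 15 → sign +
step 1: pivot -4/15 → sign −
step 2: pivot 3/4 → sign +
signature = (2, 1, 0)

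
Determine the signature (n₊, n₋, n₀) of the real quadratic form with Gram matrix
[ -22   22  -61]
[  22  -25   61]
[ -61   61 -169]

Answer: (1, 2, 0)

Derivation:
step 0: pivot -22 → sign −
step 1: pivot -3 → sign −
step 2: pivot 3/22 → sign +
signature = (1, 2, 0)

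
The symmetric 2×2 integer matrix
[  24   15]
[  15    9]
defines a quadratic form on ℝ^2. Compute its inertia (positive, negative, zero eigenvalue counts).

Answer: (1, 1, 0)

Derivation:
step 0: pivot 24 → sign +
step 1: pivot -3/8 → sign −
signature = (1, 1, 0)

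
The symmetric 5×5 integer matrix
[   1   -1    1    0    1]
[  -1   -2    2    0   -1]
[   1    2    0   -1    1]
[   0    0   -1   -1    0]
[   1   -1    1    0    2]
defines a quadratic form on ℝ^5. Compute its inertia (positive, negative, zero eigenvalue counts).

Answer: (3, 2, 0)

Derivation:
step 0: pivot 1 → sign +
step 1: pivot -3 → sign −
step 2: pivot 2 → sign +
step 3: pivot -3/2 → sign −
step 4: pivot 1 → sign +
signature = (3, 2, 0)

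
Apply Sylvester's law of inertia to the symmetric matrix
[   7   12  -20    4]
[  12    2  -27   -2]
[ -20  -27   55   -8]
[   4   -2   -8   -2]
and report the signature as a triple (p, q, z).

Answer: (2, 2, 0)

Derivation:
step 0: pivot 7 → sign +
step 1: pivot -130/7 → sign −
step 2: pivot 93/130 → sign +
step 3: pivot -2/31 → sign −
signature = (2, 2, 0)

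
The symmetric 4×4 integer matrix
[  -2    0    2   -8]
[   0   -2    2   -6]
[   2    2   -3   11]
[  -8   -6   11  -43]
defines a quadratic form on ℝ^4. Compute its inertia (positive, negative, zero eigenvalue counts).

Answer: (1, 3, 0)

Derivation:
step 0: pivot -2 → sign −
step 1: pivot -2 → sign −
step 2: pivot 1 → sign +
step 3: pivot -2 → sign −
signature = (1, 3, 0)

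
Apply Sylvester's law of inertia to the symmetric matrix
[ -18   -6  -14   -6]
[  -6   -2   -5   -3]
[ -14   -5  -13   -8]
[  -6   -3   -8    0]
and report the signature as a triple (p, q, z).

Answer: (2, 2, 0)

Derivation:
step 0: pivot -18 → sign −
step 1: pivot -19/9 → sign −
step 2: pivot 1/19 → sign +
step 3: pivot 3 → sign +
signature = (2, 2, 0)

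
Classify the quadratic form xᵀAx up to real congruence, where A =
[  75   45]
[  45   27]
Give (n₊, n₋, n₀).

Answer: (1, 0, 1)

Derivation:
step 0: pivot 75 → sign +
step 1: row/col 1 already zero → sign 0
signature = (1, 0, 1)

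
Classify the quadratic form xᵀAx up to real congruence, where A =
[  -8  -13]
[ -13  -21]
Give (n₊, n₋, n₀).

Answer: (1, 1, 0)

Derivation:
step 0: pivot -8 → sign −
step 1: pivot 1/8 → sign +
signature = (1, 1, 0)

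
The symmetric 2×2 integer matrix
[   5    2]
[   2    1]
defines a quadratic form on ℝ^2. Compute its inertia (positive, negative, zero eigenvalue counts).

Answer: (2, 0, 0)

Derivation:
step 0: pivot 5 → sign +
step 1: pivot 1/5 → sign +
signature = (2, 0, 0)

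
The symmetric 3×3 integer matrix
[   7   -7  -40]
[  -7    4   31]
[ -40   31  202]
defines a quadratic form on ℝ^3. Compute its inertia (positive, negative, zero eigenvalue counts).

Answer: (2, 1, 0)

Derivation:
step 0: pivot 7 → sign +
step 1: pivot -3 → sign −
step 2: pivot 3/7 → sign +
signature = (2, 1, 0)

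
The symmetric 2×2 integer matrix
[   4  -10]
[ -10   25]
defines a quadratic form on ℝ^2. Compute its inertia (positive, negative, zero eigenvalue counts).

Answer: (1, 0, 1)

Derivation:
step 0: pivot 4 → sign +
step 1: row/col 1 already zero → sign 0
signature = (1, 0, 1)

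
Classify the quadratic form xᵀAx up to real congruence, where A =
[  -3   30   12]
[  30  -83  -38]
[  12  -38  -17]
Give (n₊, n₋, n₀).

Answer: (2, 1, 0)

Derivation:
step 0: pivot -3 → sign −
step 1: pivot 217 → sign +
step 2: pivot 3/217 → sign +
signature = (2, 1, 0)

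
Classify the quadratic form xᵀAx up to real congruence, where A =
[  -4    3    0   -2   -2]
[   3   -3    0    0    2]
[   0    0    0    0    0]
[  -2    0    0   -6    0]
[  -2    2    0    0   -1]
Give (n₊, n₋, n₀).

step 0: pivot -4 → sign −
step 1: pivot -3/4 → sign −
step 2: pivot -2 → sign −
step 3: pivot 1/3 → sign +
step 4: row/col 4 already zero → sign 0
signature = (1, 3, 1)

Answer: (1, 3, 1)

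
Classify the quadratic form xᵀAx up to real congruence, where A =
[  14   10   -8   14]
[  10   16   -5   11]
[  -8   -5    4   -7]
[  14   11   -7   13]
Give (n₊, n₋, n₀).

Answer: (3, 1, 0)

Derivation:
step 0: pivot 14 → sign +
step 1: pivot 62/7 → sign +
step 2: pivot -39/62 → sign −
step 3: pivot 3/13 → sign +
signature = (3, 1, 0)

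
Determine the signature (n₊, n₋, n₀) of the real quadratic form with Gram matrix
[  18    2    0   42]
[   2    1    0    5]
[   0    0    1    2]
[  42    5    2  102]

Answer: (3, 1, 0)

Derivation:
step 0: pivot 18 → sign +
step 1: pivot 7/9 → sign +
step 2: pivot 1 → sign +
step 3: pivot -1/7 → sign −
signature = (3, 1, 0)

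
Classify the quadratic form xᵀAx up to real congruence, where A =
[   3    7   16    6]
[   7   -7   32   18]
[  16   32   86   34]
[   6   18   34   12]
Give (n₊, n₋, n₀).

step 0: pivot 3 → sign +
step 1: pivot -70/3 → sign −
step 2: pivot 66/35 → sign +
step 3: pivot 2/33 → sign +
signature = (3, 1, 0)

Answer: (3, 1, 0)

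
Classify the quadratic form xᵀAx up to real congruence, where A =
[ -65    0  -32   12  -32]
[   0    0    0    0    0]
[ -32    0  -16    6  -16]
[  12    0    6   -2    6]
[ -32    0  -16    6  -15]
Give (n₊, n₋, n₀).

Answer: (2, 2, 1)

Derivation:
step 0: pivot -65 → sign −
step 1: pivot -16/65 → sign −
step 2: pivot 1/4 → sign +
step 3: pivot 1 → sign +
step 4: row/col 4 already zero → sign 0
signature = (2, 2, 1)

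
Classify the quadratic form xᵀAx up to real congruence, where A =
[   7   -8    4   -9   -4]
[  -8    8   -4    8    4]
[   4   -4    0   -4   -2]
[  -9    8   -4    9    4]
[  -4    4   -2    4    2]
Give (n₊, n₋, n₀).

Answer: (2, 2, 1)

Derivation:
step 0: pivot 7 → sign +
step 1: pivot -8/7 → sign −
step 2: pivot -2 → sign −
step 3: pivot 2 → sign +
step 4: row/col 4 already zero → sign 0
signature = (2, 2, 1)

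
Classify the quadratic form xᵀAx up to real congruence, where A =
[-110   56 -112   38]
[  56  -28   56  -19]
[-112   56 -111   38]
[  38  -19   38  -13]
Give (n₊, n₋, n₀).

Answer: (2, 2, 0)

Derivation:
step 0: pivot -110 → sign −
step 1: pivot 28/55 → sign +
step 2: pivot 1 → sign +
step 3: pivot -3/28 → sign −
signature = (2, 2, 0)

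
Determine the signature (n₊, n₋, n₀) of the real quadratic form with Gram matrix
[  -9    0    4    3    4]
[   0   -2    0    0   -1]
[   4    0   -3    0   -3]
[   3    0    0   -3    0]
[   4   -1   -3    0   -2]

step 0: pivot -9 → sign −
step 1: pivot -2 → sign −
step 2: pivot -11/9 → sign −
step 3: pivot -6/11 → sign −
step 4: pivot 3/2 → sign +
signature = (1, 4, 0)

Answer: (1, 4, 0)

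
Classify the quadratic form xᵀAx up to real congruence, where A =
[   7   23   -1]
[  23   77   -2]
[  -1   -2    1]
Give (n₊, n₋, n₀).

step 0: pivot 7 → sign +
step 1: pivot 10/7 → sign +
step 2: pivot -3/10 → sign −
signature = (2, 1, 0)

Answer: (2, 1, 0)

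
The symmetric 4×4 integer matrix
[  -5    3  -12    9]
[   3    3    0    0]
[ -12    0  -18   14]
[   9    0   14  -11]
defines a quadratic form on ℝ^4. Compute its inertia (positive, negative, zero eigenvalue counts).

Answer: (2, 2, 0)

Derivation:
step 0: pivot -5 → sign −
step 1: pivot 24/5 → sign +
step 2: pivot -7/8 → sign −
step 3: pivot 2/7 → sign +
signature = (2, 2, 0)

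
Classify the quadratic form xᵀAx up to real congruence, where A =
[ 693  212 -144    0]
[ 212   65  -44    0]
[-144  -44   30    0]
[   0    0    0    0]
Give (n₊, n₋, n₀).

step 0: pivot 693 → sign +
step 1: pivot 101/693 → sign +
step 2: pivot 6/101 → sign +
step 3: row/col 3 already zero → sign 0
signature = (3, 0, 1)

Answer: (3, 0, 1)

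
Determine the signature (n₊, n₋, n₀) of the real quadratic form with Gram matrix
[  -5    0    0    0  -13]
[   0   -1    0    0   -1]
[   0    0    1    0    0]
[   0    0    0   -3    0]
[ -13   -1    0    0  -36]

Answer: (1, 4, 0)

Derivation:
step 0: pivot -5 → sign −
step 1: pivot -1 → sign −
step 2: pivot 1 → sign +
step 3: pivot -3 → sign −
step 4: pivot -6/5 → sign −
signature = (1, 4, 0)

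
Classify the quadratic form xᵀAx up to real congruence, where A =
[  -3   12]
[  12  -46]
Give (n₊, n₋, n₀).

step 0: pivot -3 → sign −
step 1: pivot 2 → sign +
signature = (1, 1, 0)

Answer: (1, 1, 0)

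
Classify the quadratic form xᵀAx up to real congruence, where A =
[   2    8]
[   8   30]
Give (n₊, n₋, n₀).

Answer: (1, 1, 0)

Derivation:
step 0: pivot 2 → sign +
step 1: pivot -2 → sign −
signature = (1, 1, 0)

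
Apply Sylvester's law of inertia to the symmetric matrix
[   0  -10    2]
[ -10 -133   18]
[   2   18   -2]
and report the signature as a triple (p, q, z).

step 0: pivot -133 → sign −
step 1: pivot 100/133 → sign +
step 2: pivot -3/25 → sign −
signature = (1, 2, 0)

Answer: (1, 2, 0)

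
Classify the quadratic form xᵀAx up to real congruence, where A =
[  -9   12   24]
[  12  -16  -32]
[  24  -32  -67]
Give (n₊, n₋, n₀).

Answer: (0, 2, 1)

Derivation:
step 0: pivot -9 → sign −
step 1: pivot -3 → sign −
step 2: row/col 2 already zero → sign 0
signature = (0, 2, 1)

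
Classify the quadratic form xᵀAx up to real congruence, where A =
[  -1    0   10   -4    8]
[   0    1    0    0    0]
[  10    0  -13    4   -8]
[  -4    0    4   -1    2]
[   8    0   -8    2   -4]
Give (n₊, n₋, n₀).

Answer: (3, 1, 1)

Derivation:
step 0: pivot -1 → sign −
step 1: pivot 1 → sign +
step 2: pivot 87 → sign +
step 3: pivot 3/29 → sign +
step 4: row/col 4 already zero → sign 0
signature = (3, 1, 1)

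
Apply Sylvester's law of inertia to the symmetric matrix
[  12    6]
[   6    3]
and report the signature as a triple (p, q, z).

step 0: pivot 12 → sign +
step 1: row/col 1 already zero → sign 0
signature = (1, 0, 1)

Answer: (1, 0, 1)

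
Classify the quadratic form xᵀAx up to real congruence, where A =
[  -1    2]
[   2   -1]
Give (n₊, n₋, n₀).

Answer: (1, 1, 0)

Derivation:
step 0: pivot -1 → sign −
step 1: pivot 3 → sign +
signature = (1, 1, 0)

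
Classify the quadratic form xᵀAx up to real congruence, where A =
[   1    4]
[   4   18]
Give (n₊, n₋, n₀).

step 0: pivot 1 → sign +
step 1: pivot 2 → sign +
signature = (2, 0, 0)

Answer: (2, 0, 0)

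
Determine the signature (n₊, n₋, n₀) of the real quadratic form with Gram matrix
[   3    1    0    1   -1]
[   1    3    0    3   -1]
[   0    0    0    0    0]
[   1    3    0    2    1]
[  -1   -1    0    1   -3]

Answer: (3, 1, 1)

Derivation:
step 0: pivot 3 → sign +
step 1: pivot 8/3 → sign +
step 2: pivot -1 → sign −
step 3: pivot 1/2 → sign +
step 4: row/col 4 already zero → sign 0
signature = (3, 1, 1)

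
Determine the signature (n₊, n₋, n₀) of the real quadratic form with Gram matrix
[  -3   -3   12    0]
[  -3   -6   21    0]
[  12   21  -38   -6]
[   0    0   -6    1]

step 0: pivot -3 → sign −
step 1: pivot -3 → sign −
step 2: pivot 37 → sign +
step 3: pivot 1/37 → sign +
signature = (2, 2, 0)

Answer: (2, 2, 0)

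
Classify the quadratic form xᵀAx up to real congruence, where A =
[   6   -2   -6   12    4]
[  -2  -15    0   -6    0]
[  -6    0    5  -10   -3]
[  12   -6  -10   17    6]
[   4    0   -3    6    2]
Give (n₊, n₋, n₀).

Answer: (2, 3, 0)

Derivation:
step 0: pivot 6 → sign +
step 1: pivot -47/3 → sign −
step 2: pivot -35/47 → sign −
step 3: pivot 3/35 → sign +
step 4: pivot -1 → sign −
signature = (2, 3, 0)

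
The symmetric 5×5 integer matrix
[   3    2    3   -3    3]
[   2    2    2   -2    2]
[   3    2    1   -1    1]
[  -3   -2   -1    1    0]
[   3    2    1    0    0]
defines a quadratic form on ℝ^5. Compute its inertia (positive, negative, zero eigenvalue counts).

Answer: (3, 2, 0)

Derivation:
step 0: pivot 3 → sign +
step 1: pivot 2/3 → sign +
step 2: pivot -2 → sign −
step 3: pivot -1 → sign −
step 4: pivot 1 → sign +
signature = (3, 2, 0)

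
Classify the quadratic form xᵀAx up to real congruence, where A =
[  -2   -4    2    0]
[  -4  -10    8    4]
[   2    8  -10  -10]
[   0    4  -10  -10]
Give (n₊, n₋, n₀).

Answer: (1, 3, 0)

Derivation:
step 0: pivot -2 → sign −
step 1: pivot -2 → sign −
step 2: pivot -2 → sign −
step 3: pivot 2 → sign +
signature = (1, 3, 0)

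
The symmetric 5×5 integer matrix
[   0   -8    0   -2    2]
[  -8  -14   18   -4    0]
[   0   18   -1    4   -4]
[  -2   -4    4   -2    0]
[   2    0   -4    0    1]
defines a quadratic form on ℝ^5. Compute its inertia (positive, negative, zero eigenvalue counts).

step 0: pivot -14 → sign −
step 1: pivot 32/7 → sign +
step 2: pivot -1 → sign −
step 3: pivot -5/8 → sign −
step 4: pivot 3/5 → sign +
signature = (2, 3, 0)

Answer: (2, 3, 0)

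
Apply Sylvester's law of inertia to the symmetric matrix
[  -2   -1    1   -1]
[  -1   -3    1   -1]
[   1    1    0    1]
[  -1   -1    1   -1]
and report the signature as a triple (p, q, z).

step 0: pivot -2 → sign −
step 1: pivot -5/2 → sign −
step 2: pivot 3/5 → sign +
step 3: pivot -2/3 → sign −
signature = (1, 3, 0)

Answer: (1, 3, 0)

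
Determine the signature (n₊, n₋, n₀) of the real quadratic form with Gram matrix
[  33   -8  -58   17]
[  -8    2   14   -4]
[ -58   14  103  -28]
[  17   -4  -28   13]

step 0: pivot 33 → sign +
step 1: pivot 2/33 → sign +
step 2: pivot 1 → sign +
step 3: row/col 3 already zero → sign 0
signature = (3, 0, 1)

Answer: (3, 0, 1)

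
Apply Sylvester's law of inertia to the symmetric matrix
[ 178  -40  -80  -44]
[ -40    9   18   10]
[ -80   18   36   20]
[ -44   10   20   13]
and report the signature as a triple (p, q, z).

Answer: (3, 0, 1)

Derivation:
step 0: pivot 178 → sign +
step 1: pivot 1/89 → sign +
step 2: pivot 1 → sign +
step 3: row/col 3 already zero → sign 0
signature = (3, 0, 1)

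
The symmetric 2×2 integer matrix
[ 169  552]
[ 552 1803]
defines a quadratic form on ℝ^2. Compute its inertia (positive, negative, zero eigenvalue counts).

Answer: (2, 0, 0)

Derivation:
step 0: pivot 169 → sign +
step 1: pivot 3/169 → sign +
signature = (2, 0, 0)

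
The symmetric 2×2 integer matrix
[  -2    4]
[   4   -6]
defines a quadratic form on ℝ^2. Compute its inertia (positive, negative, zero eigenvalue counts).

Answer: (1, 1, 0)

Derivation:
step 0: pivot -2 → sign −
step 1: pivot 2 → sign +
signature = (1, 1, 0)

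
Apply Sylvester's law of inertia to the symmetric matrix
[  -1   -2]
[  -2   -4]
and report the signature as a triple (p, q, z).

step 0: pivot -1 → sign −
step 1: row/col 1 already zero → sign 0
signature = (0, 1, 1)

Answer: (0, 1, 1)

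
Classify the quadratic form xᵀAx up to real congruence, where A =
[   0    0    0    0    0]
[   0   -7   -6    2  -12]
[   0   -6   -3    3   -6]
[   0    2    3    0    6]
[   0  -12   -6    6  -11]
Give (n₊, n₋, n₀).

Answer: (2, 2, 1)

Derivation:
step 0: pivot -7 → sign −
step 1: pivot 15/7 → sign +
step 2: pivot -1/5 → sign −
step 3: pivot 1 → sign +
step 4: row/col 4 already zero → sign 0
signature = (2, 2, 1)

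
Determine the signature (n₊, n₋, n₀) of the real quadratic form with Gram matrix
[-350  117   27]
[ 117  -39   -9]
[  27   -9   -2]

Answer: (2, 1, 0)

Derivation:
step 0: pivot -350 → sign −
step 1: pivot 39/350 → sign +
step 2: pivot 1/13 → sign +
signature = (2, 1, 0)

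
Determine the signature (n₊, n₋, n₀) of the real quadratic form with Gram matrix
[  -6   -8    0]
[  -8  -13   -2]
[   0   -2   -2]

step 0: pivot -6 → sign −
step 1: pivot -7/3 → sign −
step 2: pivot -2/7 → sign −
signature = (0, 3, 0)

Answer: (0, 3, 0)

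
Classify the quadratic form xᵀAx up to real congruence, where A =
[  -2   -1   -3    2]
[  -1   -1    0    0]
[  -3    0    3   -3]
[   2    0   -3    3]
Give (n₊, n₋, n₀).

Answer: (2, 2, 0)

Derivation:
step 0: pivot -2 → sign −
step 1: pivot -1/2 → sign −
step 2: pivot 12 → sign +
step 3: pivot 1/4 → sign +
signature = (2, 2, 0)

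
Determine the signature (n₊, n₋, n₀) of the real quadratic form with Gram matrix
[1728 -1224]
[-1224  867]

Answer: (1, 0, 1)

Derivation:
step 0: pivot 1728 → sign +
step 1: row/col 1 already zero → sign 0
signature = (1, 0, 1)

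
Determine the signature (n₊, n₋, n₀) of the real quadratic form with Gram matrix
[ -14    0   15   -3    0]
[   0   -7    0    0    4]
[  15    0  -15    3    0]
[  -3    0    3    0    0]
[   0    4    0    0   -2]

Answer: (3, 2, 0)

Derivation:
step 0: pivot -14 → sign −
step 1: pivot -7 → sign −
step 2: pivot 15/14 → sign +
step 3: pivot 3/5 → sign +
step 4: pivot 2/7 → sign +
signature = (3, 2, 0)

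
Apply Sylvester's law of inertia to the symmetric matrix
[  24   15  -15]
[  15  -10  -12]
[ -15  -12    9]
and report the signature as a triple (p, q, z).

Answer: (1, 2, 0)

Derivation:
step 0: pivot 24 → sign +
step 1: pivot -155/8 → sign −
step 2: pivot -3/155 → sign −
signature = (1, 2, 0)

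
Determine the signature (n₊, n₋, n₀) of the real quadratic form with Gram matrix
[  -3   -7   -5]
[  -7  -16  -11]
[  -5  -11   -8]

Answer: (1, 2, 0)

Derivation:
step 0: pivot -3 → sign −
step 1: pivot 1/3 → sign +
step 2: pivot -1 → sign −
signature = (1, 2, 0)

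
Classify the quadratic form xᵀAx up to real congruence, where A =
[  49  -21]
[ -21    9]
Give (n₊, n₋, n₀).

step 0: pivot 49 → sign +
step 1: row/col 1 already zero → sign 0
signature = (1, 0, 1)

Answer: (1, 0, 1)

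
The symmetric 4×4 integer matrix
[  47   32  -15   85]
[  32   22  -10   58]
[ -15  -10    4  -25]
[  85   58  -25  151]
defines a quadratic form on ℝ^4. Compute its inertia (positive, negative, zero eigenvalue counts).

Answer: (3, 1, 0)

Derivation:
step 0: pivot 47 → sign +
step 1: pivot 10/47 → sign +
step 2: pivot -1 → sign −
step 3: pivot 6/5 → sign +
signature = (3, 1, 0)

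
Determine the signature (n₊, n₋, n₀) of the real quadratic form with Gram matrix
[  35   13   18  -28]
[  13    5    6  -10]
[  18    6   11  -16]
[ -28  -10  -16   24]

step 0: pivot 35 → sign +
step 1: pivot 6/35 → sign +
step 2: pivot -1 → sign −
step 3: pivot 2/3 → sign +
signature = (3, 1, 0)

Answer: (3, 1, 0)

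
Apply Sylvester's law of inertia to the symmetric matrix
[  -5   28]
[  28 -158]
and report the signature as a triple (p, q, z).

step 0: pivot -5 → sign −
step 1: pivot -6/5 → sign −
signature = (0, 2, 0)

Answer: (0, 2, 0)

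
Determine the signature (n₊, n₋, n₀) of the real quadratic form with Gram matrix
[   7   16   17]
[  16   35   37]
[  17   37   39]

Answer: (1, 2, 0)

Derivation:
step 0: pivot 7 → sign +
step 1: pivot -11/7 → sign −
step 2: pivot -1/11 → sign −
signature = (1, 2, 0)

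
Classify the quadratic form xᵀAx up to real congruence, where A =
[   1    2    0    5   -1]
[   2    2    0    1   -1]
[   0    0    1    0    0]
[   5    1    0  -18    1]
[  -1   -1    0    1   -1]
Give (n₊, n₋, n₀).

step 0: pivot 1 → sign +
step 1: pivot -2 → sign −
step 2: pivot 1 → sign +
step 3: pivot -5/2 → sign −
step 4: pivot -3/5 → sign −
signature = (2, 3, 0)

Answer: (2, 3, 0)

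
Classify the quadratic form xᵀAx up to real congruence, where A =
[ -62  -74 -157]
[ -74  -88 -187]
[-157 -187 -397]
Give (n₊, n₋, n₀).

step 0: pivot -62 → sign −
step 1: pivot 10/31 → sign +
step 2: pivot 1/10 → sign +
signature = (2, 1, 0)

Answer: (2, 1, 0)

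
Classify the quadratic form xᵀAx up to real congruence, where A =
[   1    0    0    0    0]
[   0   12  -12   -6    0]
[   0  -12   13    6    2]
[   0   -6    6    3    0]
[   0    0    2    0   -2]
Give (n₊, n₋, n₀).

Answer: (3, 1, 1)

Derivation:
step 0: pivot 1 → sign +
step 1: pivot 12 → sign +
step 2: pivot 1 → sign +
step 3: pivot -6 → sign −
step 4: row/col 4 already zero → sign 0
signature = (3, 1, 1)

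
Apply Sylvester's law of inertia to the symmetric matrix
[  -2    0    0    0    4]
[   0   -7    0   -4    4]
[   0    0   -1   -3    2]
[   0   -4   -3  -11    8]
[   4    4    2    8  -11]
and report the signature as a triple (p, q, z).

step 0: pivot -2 → sign −
step 1: pivot -7 → sign −
step 2: pivot -1 → sign −
step 3: pivot 2/7 → sign +
step 4: pivot 3 → sign +
signature = (2, 3, 0)

Answer: (2, 3, 0)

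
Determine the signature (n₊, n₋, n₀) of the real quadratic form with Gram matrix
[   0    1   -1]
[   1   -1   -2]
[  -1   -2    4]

Answer: (1, 2, 0)

Derivation:
step 0: pivot -1 → sign −
step 1: pivot 1 → sign +
step 2: pivot -1 → sign −
signature = (1, 2, 0)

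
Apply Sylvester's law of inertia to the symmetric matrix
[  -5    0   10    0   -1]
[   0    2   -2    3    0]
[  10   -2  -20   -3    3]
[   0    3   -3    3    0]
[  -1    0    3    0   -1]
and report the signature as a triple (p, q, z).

Answer: (1, 4, 0)

Derivation:
step 0: pivot -5 → sign −
step 1: pivot 2 → sign +
step 2: pivot -2 → sign −
step 3: pivot -3/2 → sign −
step 4: pivot -3/10 → sign −
signature = (1, 4, 0)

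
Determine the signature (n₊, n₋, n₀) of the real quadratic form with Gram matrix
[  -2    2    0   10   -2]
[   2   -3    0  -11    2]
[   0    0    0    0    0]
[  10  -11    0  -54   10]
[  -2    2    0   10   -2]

Answer: (0, 3, 2)

Derivation:
step 0: pivot -2 → sign −
step 1: pivot -1 → sign −
step 2: pivot -3 → sign −
step 3: row/col 3 already zero → sign 0
step 4: row/col 4 already zero → sign 0
signature = (0, 3, 2)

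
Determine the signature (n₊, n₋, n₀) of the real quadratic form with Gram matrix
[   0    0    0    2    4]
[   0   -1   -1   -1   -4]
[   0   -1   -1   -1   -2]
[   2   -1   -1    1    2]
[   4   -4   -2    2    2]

step 0: pivot -1 → sign −
step 1: pivot 2 → sign +
step 2: pivot -2 → sign −
step 3: pivot 2 → sign +
step 4: pivot -2 → sign −
signature = (2, 3, 0)

Answer: (2, 3, 0)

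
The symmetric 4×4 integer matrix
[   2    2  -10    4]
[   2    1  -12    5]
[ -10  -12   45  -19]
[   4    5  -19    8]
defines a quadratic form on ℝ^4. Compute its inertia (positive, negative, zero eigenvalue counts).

step 0: pivot 2 → sign +
step 1: pivot -1 → sign −
step 2: pivot -1 → sign −
step 3: pivot 2 → sign +
signature = (2, 2, 0)

Answer: (2, 2, 0)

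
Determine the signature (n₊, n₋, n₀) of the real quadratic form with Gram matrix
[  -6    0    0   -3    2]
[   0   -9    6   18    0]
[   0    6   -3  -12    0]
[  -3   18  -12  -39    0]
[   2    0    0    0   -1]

step 0: pivot -6 → sign −
step 1: pivot -9 → sign −
step 2: pivot 1 → sign +
step 3: pivot -3/2 → sign −
step 4: pivot 1/3 → sign +
signature = (2, 3, 0)

Answer: (2, 3, 0)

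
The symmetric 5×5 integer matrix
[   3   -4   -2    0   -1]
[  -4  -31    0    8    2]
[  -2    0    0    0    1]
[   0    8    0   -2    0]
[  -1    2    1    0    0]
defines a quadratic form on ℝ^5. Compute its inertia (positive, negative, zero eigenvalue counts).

step 0: pivot 3 → sign +
step 1: pivot -109/3 → sign −
step 2: pivot -124/109 → sign −
step 3: pivot 2/31 → sign +
step 4: pivot -1/4 → sign −
signature = (2, 3, 0)

Answer: (2, 3, 0)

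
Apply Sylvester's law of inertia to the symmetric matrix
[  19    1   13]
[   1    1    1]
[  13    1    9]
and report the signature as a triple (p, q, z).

Answer: (2, 0, 1)

Derivation:
step 0: pivot 19 → sign +
step 1: pivot 18/19 → sign +
step 2: row/col 2 already zero → sign 0
signature = (2, 0, 1)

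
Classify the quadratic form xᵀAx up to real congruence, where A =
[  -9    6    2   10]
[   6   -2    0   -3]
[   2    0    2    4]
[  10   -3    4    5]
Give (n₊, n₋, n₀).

Answer: (3, 1, 0)

Derivation:
step 0: pivot -9 → sign −
step 1: pivot 2 → sign +
step 2: pivot 14/9 → sign +
step 3: pivot 3/14 → sign +
signature = (3, 1, 0)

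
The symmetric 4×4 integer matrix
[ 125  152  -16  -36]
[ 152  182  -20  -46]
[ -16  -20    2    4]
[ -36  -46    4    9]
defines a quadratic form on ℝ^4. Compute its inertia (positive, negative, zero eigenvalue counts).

step 0: pivot 125 → sign +
step 1: pivot -354/125 → sign −
step 2: pivot 10/177 → sign +
step 3: pivot -1/5 → sign −
signature = (2, 2, 0)

Answer: (2, 2, 0)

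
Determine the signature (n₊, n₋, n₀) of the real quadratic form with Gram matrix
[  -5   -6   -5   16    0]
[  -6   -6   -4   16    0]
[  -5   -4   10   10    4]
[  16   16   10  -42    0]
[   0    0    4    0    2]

Answer: (4, 1, 0)

Derivation:
step 0: pivot -5 → sign −
step 1: pivot 6/5 → sign +
step 2: pivot 35/3 → sign +
step 3: pivot 22/35 → sign +
step 4: pivot 6/11 → sign +
signature = (4, 1, 0)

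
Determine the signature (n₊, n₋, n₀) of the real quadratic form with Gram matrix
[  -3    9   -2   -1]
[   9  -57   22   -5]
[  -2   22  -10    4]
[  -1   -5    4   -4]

Answer: (0, 4, 0)

Derivation:
step 0: pivot -3 → sign −
step 1: pivot -30 → sign −
step 2: pivot -2/15 → sign −
step 3: pivot -1/3 → sign −
signature = (0, 4, 0)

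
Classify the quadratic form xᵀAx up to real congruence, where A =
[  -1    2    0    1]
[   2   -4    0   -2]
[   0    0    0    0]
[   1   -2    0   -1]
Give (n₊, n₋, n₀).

step 0: pivot -1 → sign −
step 1: row/col 1 already zero → sign 0
step 2: row/col 2 already zero → sign 0
step 3: row/col 3 already zero → sign 0
signature = (0, 1, 3)

Answer: (0, 1, 3)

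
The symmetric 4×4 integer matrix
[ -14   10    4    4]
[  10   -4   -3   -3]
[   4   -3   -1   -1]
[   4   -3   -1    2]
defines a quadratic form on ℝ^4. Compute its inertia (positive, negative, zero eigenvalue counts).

step 0: pivot -14 → sign −
step 1: pivot 22/7 → sign +
step 2: pivot 3/22 → sign +
step 3: pivot 3 → sign +
signature = (3, 1, 0)

Answer: (3, 1, 0)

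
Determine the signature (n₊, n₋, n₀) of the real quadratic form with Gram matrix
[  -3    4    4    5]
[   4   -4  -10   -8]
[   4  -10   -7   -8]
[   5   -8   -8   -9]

Answer: (1, 2, 1)

Derivation:
step 0: pivot -3 → sign −
step 1: pivot 4/3 → sign +
step 2: pivot -18 → sign −
step 3: row/col 3 already zero → sign 0
signature = (1, 2, 1)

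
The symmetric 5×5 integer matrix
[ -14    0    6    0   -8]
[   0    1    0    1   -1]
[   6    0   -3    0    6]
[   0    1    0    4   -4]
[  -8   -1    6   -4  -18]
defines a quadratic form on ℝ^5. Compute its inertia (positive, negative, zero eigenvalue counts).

Answer: (2, 3, 0)

Derivation:
step 0: pivot -14 → sign −
step 1: pivot 1 → sign +
step 2: pivot -3/7 → sign −
step 3: pivot 3 → sign +
step 4: pivot -2 → sign −
signature = (2, 3, 0)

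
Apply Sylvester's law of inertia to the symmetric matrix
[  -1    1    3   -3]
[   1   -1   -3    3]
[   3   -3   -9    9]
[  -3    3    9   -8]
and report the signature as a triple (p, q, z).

Answer: (1, 1, 2)

Derivation:
step 0: pivot -1 → sign −
step 1: pivot 1 → sign +
step 2: row/col 2 already zero → sign 0
step 3: row/col 3 already zero → sign 0
signature = (1, 1, 2)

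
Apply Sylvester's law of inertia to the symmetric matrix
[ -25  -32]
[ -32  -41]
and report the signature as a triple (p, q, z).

Answer: (0, 2, 0)

Derivation:
step 0: pivot -25 → sign −
step 1: pivot -1/25 → sign −
signature = (0, 2, 0)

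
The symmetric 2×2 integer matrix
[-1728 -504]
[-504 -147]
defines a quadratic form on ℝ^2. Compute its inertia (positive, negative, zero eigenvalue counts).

step 0: pivot -1728 → sign −
step 1: row/col 1 already zero → sign 0
signature = (0, 1, 1)

Answer: (0, 1, 1)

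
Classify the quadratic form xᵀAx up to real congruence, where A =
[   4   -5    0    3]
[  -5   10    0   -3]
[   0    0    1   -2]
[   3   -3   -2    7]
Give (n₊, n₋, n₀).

step 0: pivot 4 → sign +
step 1: pivot 15/4 → sign +
step 2: pivot 1 → sign +
step 3: pivot 3/5 → sign +
signature = (4, 0, 0)

Answer: (4, 0, 0)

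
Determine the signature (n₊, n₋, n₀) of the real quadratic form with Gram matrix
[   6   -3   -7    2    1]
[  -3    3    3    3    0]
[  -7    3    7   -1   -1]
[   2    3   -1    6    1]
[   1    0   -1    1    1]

step 0: pivot 6 → sign +
step 1: pivot 3/2 → sign +
step 2: pivot -4/3 → sign −
step 3: pivot 3/4 → sign +
step 4: row/col 4 already zero → sign 0
signature = (3, 1, 1)

Answer: (3, 1, 1)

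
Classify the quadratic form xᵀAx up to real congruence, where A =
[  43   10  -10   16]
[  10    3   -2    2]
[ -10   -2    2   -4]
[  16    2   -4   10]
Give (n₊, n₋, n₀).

step 0: pivot 43 → sign +
step 1: pivot 29/43 → sign +
step 2: pivot -14/29 → sign −
step 3: pivot 2/7 → sign +
signature = (3, 1, 0)

Answer: (3, 1, 0)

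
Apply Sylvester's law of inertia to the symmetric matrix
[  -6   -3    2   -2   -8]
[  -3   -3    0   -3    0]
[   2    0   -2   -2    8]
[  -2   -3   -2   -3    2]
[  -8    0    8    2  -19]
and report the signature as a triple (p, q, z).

step 0: pivot -6 → sign −
step 1: pivot -3/2 → sign −
step 2: pivot -2/3 → sign −
step 3: pivot 3 → sign +
step 4: pivot 1 → sign +
signature = (2, 3, 0)

Answer: (2, 3, 0)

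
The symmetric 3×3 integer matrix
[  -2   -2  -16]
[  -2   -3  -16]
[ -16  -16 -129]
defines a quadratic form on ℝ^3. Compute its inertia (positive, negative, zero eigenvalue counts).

Answer: (0, 3, 0)

Derivation:
step 0: pivot -2 → sign −
step 1: pivot -1 → sign −
step 2: pivot -1 → sign −
signature = (0, 3, 0)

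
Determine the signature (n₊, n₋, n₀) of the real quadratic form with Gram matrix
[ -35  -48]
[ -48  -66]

step 0: pivot -35 → sign −
step 1: pivot -6/35 → sign −
signature = (0, 2, 0)

Answer: (0, 2, 0)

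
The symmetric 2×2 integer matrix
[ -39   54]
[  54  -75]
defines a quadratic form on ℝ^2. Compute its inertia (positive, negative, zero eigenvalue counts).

step 0: pivot -39 → sign −
step 1: pivot -3/13 → sign −
signature = (0, 2, 0)

Answer: (0, 2, 0)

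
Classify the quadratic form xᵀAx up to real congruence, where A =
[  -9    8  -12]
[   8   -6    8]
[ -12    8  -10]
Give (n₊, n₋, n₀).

Answer: (1, 2, 0)

Derivation:
step 0: pivot -9 → sign −
step 1: pivot 10/9 → sign +
step 2: pivot -2/5 → sign −
signature = (1, 2, 0)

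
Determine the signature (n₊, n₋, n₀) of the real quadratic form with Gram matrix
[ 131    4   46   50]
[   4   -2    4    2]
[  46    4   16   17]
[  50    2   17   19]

step 0: pivot 131 → sign +
step 1: pivot -278/131 → sign −
step 2: pivot 420/139 → sign +
step 3: pivot 3/140 → sign +
signature = (3, 1, 0)

Answer: (3, 1, 0)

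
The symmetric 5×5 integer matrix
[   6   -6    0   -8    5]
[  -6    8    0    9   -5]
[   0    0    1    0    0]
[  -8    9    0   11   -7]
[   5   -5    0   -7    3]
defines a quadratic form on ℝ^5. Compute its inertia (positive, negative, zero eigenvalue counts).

Answer: (3, 2, 0)

Derivation:
step 0: pivot 6 → sign +
step 1: pivot 2 → sign +
step 2: pivot 1 → sign +
step 3: pivot -1/6 → sign −
step 4: pivot -1/2 → sign −
signature = (3, 2, 0)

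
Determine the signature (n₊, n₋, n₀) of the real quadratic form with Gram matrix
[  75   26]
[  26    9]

Answer: (1, 1, 0)

Derivation:
step 0: pivot 75 → sign +
step 1: pivot -1/75 → sign −
signature = (1, 1, 0)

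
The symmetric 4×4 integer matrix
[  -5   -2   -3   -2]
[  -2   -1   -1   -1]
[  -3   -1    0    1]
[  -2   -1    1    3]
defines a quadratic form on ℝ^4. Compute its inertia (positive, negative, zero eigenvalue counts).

Answer: (2, 2, 0)

Derivation:
step 0: pivot -5 → sign −
step 1: pivot -1/5 → sign −
step 2: pivot 2 → sign +
step 3: pivot 2 → sign +
signature = (2, 2, 0)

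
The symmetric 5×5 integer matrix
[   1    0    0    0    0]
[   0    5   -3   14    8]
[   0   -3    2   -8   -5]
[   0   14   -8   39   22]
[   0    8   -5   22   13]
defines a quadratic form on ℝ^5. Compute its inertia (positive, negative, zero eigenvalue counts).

step 0: pivot 1 → sign +
step 1: pivot 5 → sign +
step 2: pivot 1/5 → sign +
step 3: pivot -1 → sign −
step 4: row/col 4 already zero → sign 0
signature = (3, 1, 1)

Answer: (3, 1, 1)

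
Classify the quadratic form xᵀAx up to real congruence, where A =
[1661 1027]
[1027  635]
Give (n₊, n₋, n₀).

step 0: pivot 1661 → sign +
step 1: pivot 6/1661 → sign +
signature = (2, 0, 0)

Answer: (2, 0, 0)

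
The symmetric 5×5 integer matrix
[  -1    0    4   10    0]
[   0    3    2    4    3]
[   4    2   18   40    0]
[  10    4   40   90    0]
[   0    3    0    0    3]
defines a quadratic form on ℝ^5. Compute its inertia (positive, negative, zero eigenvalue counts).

step 0: pivot -1 → sign −
step 1: pivot 3 → sign +
step 2: pivot 98/3 → sign +
step 3: pivot 78/49 → sign +
step 4: pivot -6/13 → sign −
signature = (3, 2, 0)

Answer: (3, 2, 0)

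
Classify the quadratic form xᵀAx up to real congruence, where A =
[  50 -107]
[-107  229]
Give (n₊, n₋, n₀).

step 0: pivot 50 → sign +
step 1: pivot 1/50 → sign +
signature = (2, 0, 0)

Answer: (2, 0, 0)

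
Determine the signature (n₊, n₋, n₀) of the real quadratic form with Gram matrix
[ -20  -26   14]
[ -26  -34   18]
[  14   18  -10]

Answer: (0, 2, 1)

Derivation:
step 0: pivot -20 → sign −
step 1: pivot -1/5 → sign −
step 2: row/col 2 already zero → sign 0
signature = (0, 2, 1)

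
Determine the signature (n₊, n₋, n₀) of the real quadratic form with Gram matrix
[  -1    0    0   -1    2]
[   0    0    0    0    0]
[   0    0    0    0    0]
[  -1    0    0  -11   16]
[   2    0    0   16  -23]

step 0: pivot -1 → sign −
step 1: pivot -10 → sign −
step 2: pivot 3/5 → sign +
step 3: row/col 3 already zero → sign 0
step 4: row/col 4 already zero → sign 0
signature = (1, 2, 2)

Answer: (1, 2, 2)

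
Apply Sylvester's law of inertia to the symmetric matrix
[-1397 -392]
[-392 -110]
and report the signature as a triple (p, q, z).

Answer: (0, 2, 0)

Derivation:
step 0: pivot -1397 → sign −
step 1: pivot -6/1397 → sign −
signature = (0, 2, 0)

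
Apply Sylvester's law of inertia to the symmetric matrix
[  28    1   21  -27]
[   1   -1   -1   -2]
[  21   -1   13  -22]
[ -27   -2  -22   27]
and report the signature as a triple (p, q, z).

step 0: pivot 28 → sign +
step 1: pivot -29/28 → sign −
step 2: pivot 6/29 → sign +
step 3: pivot 2 → sign +
signature = (3, 1, 0)

Answer: (3, 1, 0)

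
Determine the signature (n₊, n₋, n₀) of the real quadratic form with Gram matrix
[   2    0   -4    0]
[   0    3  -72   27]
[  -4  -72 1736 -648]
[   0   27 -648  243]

step 0: pivot 2 → sign +
step 1: pivot 3 → sign +
step 2: row/col 2 already zero → sign 0
step 3: row/col 3 already zero → sign 0
signature = (2, 0, 2)

Answer: (2, 0, 2)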